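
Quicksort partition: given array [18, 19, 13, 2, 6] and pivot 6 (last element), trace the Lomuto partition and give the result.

Lomuto partition with pivot = 6:

Initial array: [18, 19, 13, 2, 6]

arr[0]=18 > 6: no swap
arr[1]=19 > 6: no swap
arr[2]=13 > 6: no swap
arr[3]=2 <= 6: swap with position 0, array becomes [2, 19, 13, 18, 6]

Place pivot at position 1: [2, 6, 13, 18, 19]
Pivot position: 1

After partitioning with pivot 6, the array becomes [2, 6, 13, 18, 19]. The pivot is placed at index 1. All elements to the left of the pivot are <= 6, and all elements to the right are > 6.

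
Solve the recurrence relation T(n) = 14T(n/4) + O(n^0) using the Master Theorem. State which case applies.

Master Theorem for T(n) = 14T(n/4) + O(n^0):

a = 14, b = 4, c = 0
log_b(a) = log_4(14) = 1.9037

Case 1: c = 0 < log_4(14) = 1.9037
T(n) = O(n^(log_4 14))

For T(n) = 14T(n/4) + O(n^0): log_4(14) = 1.9037. This is Case 1 of the Master Theorem (c < log_b(a), work dominated by leaves), giving O(n^(log_4 14)).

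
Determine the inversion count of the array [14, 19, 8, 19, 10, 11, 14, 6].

Finding inversions in [14, 19, 8, 19, 10, 11, 14, 6]:

(0, 2): arr[0]=14 > arr[2]=8
(0, 4): arr[0]=14 > arr[4]=10
(0, 5): arr[0]=14 > arr[5]=11
(0, 7): arr[0]=14 > arr[7]=6
(1, 2): arr[1]=19 > arr[2]=8
(1, 4): arr[1]=19 > arr[4]=10
(1, 5): arr[1]=19 > arr[5]=11
(1, 6): arr[1]=19 > arr[6]=14
(1, 7): arr[1]=19 > arr[7]=6
(2, 7): arr[2]=8 > arr[7]=6
(3, 4): arr[3]=19 > arr[4]=10
(3, 5): arr[3]=19 > arr[5]=11
(3, 6): arr[3]=19 > arr[6]=14
(3, 7): arr[3]=19 > arr[7]=6
(4, 7): arr[4]=10 > arr[7]=6
(5, 7): arr[5]=11 > arr[7]=6
(6, 7): arr[6]=14 > arr[7]=6

Total inversions: 17

The array has 17 inversion(s): (0,2), (0,4), (0,5), (0,7), (1,2), (1,4), (1,5), (1,6), (1,7), (2,7), (3,4), (3,5), (3,6), (3,7), (4,7), (5,7), (6,7). Each pair (i,j) satisfies i < j and arr[i] > arr[j].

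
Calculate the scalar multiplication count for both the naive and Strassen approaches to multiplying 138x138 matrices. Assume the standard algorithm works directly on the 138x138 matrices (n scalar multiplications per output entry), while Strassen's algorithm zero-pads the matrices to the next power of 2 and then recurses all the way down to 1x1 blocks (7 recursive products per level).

Matrix multiplication for 138x138 matrices:

Strassen's algorithm requires power-of-2 dimensions. Pad 138x138 to 256x256 (next power of 2).

Standard algorithm: 138^3 = 2628072 multiplications
Strassen's algorithm: 7^(log2(256)) = 7^8 = 5764801 multiplications
Difference: 2628072 - 5764801 = -3136729 (Strassen uses MORE here due to padding overhead — for small or just-over-power-of-2 n, padding can outweigh the per-level savings)

Standard: 2628072 multiplications (138^3). Strassen: 5764801 multiplications (7^8, after padding to 256x256). Strassen reduces 8 recursive multiplications to 7 at each level.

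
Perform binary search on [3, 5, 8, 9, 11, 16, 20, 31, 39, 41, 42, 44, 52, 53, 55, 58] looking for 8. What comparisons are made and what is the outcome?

Binary search for 8 in [3, 5, 8, 9, 11, 16, 20, 31, 39, 41, 42, 44, 52, 53, 55, 58]:

lo=0, hi=15, mid=7, arr[mid]=31 -> 31 > 8, search left half
lo=0, hi=6, mid=3, arr[mid]=9 -> 9 > 8, search left half
lo=0, hi=2, mid=1, arr[mid]=5 -> 5 < 8, search right half
lo=2, hi=2, mid=2, arr[mid]=8 -> Found target at index 2!

Binary search finds 8 at index 2 after 4 comparisons. The search repeatedly halves the search space by comparing with the middle element.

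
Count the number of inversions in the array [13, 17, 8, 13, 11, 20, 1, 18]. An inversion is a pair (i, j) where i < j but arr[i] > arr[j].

Finding inversions in [13, 17, 8, 13, 11, 20, 1, 18]:

(0, 2): arr[0]=13 > arr[2]=8
(0, 4): arr[0]=13 > arr[4]=11
(0, 6): arr[0]=13 > arr[6]=1
(1, 2): arr[1]=17 > arr[2]=8
(1, 3): arr[1]=17 > arr[3]=13
(1, 4): arr[1]=17 > arr[4]=11
(1, 6): arr[1]=17 > arr[6]=1
(2, 6): arr[2]=8 > arr[6]=1
(3, 4): arr[3]=13 > arr[4]=11
(3, 6): arr[3]=13 > arr[6]=1
(4, 6): arr[4]=11 > arr[6]=1
(5, 6): arr[5]=20 > arr[6]=1
(5, 7): arr[5]=20 > arr[7]=18

Total inversions: 13

The array has 13 inversion(s): (0,2), (0,4), (0,6), (1,2), (1,3), (1,4), (1,6), (2,6), (3,4), (3,6), (4,6), (5,6), (5,7). Each pair (i,j) satisfies i < j and arr[i] > arr[j].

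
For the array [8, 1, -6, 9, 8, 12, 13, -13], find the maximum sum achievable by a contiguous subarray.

Using Kadane's algorithm on [8, 1, -6, 9, 8, 12, 13, -13]:

Scanning through the array:
Position 1 (value 1): max_ending_here = 9, max_so_far = 9
Position 2 (value -6): max_ending_here = 3, max_so_far = 9
Position 3 (value 9): max_ending_here = 12, max_so_far = 12
Position 4 (value 8): max_ending_here = 20, max_so_far = 20
Position 5 (value 12): max_ending_here = 32, max_so_far = 32
Position 6 (value 13): max_ending_here = 45, max_so_far = 45
Position 7 (value -13): max_ending_here = 32, max_so_far = 45

Maximum subarray: [8, 1, -6, 9, 8, 12, 13]
Maximum sum: 45

The maximum subarray is [8, 1, -6, 9, 8, 12, 13] with sum 45. This subarray runs from index 0 to index 6.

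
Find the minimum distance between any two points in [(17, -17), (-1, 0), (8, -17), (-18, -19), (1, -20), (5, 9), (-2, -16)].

Computing all pairwise distances among 7 points:

d((17, -17), (-1, 0)) = 24.7588
d((17, -17), (8, -17)) = 9.0
d((17, -17), (-18, -19)) = 35.0571
d((17, -17), (1, -20)) = 16.2788
d((17, -17), (5, 9)) = 28.6356
d((17, -17), (-2, -16)) = 19.0263
d((-1, 0), (8, -17)) = 19.2354
d((-1, 0), (-18, -19)) = 25.4951
d((-1, 0), (1, -20)) = 20.0998
d((-1, 0), (5, 9)) = 10.8167
d((-1, 0), (-2, -16)) = 16.0312
d((8, -17), (-18, -19)) = 26.0768
d((8, -17), (1, -20)) = 7.6158
d((8, -17), (5, 9)) = 26.1725
d((8, -17), (-2, -16)) = 10.0499
d((-18, -19), (1, -20)) = 19.0263
d((-18, -19), (5, 9)) = 36.2353
d((-18, -19), (-2, -16)) = 16.2788
d((1, -20), (5, 9)) = 29.2746
d((1, -20), (-2, -16)) = 5.0 <-- minimum
d((5, 9), (-2, -16)) = 25.9615

Closest pair: (1, -20) and (-2, -16) with distance 5.0

The closest pair is (1, -20) and (-2, -16) with Euclidean distance 5.0. For 7 points, brute-force pairwise comparison is shown above. For large n, the divide-and-conquer algorithm (sort by x, recurse on halves, check the dividing strip) achieves O(n log n).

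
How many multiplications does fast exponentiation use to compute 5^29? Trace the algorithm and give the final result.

Computing 5^29 by squaring (build up from 5^1; each line after the first costs one multiplication):

5^1 = 5
5^2 = (5^1)^2 = 5^2 = 25
5^3 = 5 * 5^2 = 5 * 25 = 125
5^6 = (5^3)^2 = 125^2 = 15625
5^7 = 5 * 5^6 = 5 * 15625 = 78125
5^14 = (5^7)^2 = 78125^2 = 6103515625
5^28 = (5^14)^2 = 6103515625^2 = 37252902984619140625
5^29 = 5 * 5^28 = 5 * 37252902984619140625 = 186264514923095703125

Result: 186264514923095703125
Multiplications needed: 7 (7 lines after 5^1)

5^29 = 186264514923095703125. Using exponentiation by squaring, this requires 7 multiplications. The key idea: if the exponent is even, square the half-power; if odd, multiply by the base once.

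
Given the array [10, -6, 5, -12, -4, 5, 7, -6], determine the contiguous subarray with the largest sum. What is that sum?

Using Kadane's algorithm on [10, -6, 5, -12, -4, 5, 7, -6]:

Scanning through the array:
Position 1 (value -6): max_ending_here = 4, max_so_far = 10
Position 2 (value 5): max_ending_here = 9, max_so_far = 10
Position 3 (value -12): max_ending_here = -3, max_so_far = 10
Position 4 (value -4): max_ending_here = -4, max_so_far = 10
Position 5 (value 5): max_ending_here = 5, max_so_far = 10
Position 6 (value 7): max_ending_here = 12, max_so_far = 12
Position 7 (value -6): max_ending_here = 6, max_so_far = 12

Maximum subarray: [5, 7]
Maximum sum: 12

The maximum subarray is [5, 7] with sum 12. This subarray runs from index 5 to index 6.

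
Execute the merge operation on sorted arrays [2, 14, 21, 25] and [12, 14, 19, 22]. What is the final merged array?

Merging process:

Compare 2 vs 12: take 2 from left. Merged: [2]
Compare 14 vs 12: take 12 from right. Merged: [2, 12]
Compare 14 vs 14: take 14 from left. Merged: [2, 12, 14]
Compare 21 vs 14: take 14 from right. Merged: [2, 12, 14, 14]
Compare 21 vs 19: take 19 from right. Merged: [2, 12, 14, 14, 19]
Compare 21 vs 22: take 21 from left. Merged: [2, 12, 14, 14, 19, 21]
Compare 25 vs 22: take 22 from right. Merged: [2, 12, 14, 14, 19, 21, 22]
Append remaining from left: [25]. Merged: [2, 12, 14, 14, 19, 21, 22, 25]

Final merged array: [2, 12, 14, 14, 19, 21, 22, 25]
Total comparisons: 7

The merged array is [2, 12, 14, 14, 19, 21, 22, 25], requiring 7 comparisons. The merge step runs in O(n) time where n is the total number of elements.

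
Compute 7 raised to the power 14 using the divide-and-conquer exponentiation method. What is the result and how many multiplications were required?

Computing 7^14 by squaring (build up from 7^1; each line after the first costs one multiplication):

7^1 = 7
7^2 = (7^1)^2 = 7^2 = 49
7^3 = 7 * 7^2 = 7 * 49 = 343
7^6 = (7^3)^2 = 343^2 = 117649
7^7 = 7 * 7^6 = 7 * 117649 = 823543
7^14 = (7^7)^2 = 823543^2 = 678223072849

Result: 678223072849
Multiplications needed: 5 (5 lines after 7^1)

7^14 = 678223072849. Using exponentiation by squaring, this requires 5 multiplications. The key idea: if the exponent is even, square the half-power; if odd, multiply by the base once.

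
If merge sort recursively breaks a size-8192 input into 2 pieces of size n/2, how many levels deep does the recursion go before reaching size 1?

For divide and conquer with division factor 2:

Problem sizes at each level:
Level 0: 8192
Level 1: 4096
Level 2: 2048
Level 3: 1024
Level 4: 512
Level 5: 256
Level 6: 128
Level 7: 64
Level 8: 32
Level 9: 16
Level 10: 8
Level 11: 4
Level 12: 2
Level 13: 1

The root is level 0 and the size-1 base case is level 13 (the tree spans levels 0 through 13, i.e. 14 levels counting the root), so the depth is the number of divisions: log_2(8192) = 13

The recursion tree depth is log_2(8192) = 13. At each level, the problem size is divided by 2, so it takes 13 divisions to reduce to a base case of size 1. The algorithm makes 2 recursive calls at each level.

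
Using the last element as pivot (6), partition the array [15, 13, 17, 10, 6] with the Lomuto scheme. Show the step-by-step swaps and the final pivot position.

Lomuto partition with pivot = 6:

Initial array: [15, 13, 17, 10, 6]

arr[0]=15 > 6: no swap
arr[1]=13 > 6: no swap
arr[2]=17 > 6: no swap
arr[3]=10 > 6: no swap

Place pivot at position 0: [6, 13, 17, 10, 15]
Pivot position: 0

After partitioning with pivot 6, the array becomes [6, 13, 17, 10, 15]. The pivot is placed at index 0. All elements to the left of the pivot are <= 6, and all elements to the right are > 6.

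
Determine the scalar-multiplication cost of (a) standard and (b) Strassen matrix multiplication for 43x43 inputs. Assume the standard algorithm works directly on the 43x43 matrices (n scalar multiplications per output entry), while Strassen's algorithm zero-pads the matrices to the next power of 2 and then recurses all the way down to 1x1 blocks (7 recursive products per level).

Matrix multiplication for 43x43 matrices:

Strassen's algorithm requires power-of-2 dimensions. Pad 43x43 to 64x64 (next power of 2).

Standard algorithm: 43^3 = 79507 multiplications
Strassen's algorithm: 7^(log2(64)) = 7^6 = 117649 multiplications
Difference: 79507 - 117649 = -38142 (Strassen uses MORE here due to padding overhead — for small or just-over-power-of-2 n, padding can outweigh the per-level savings)

Standard: 79507 multiplications (43^3). Strassen: 117649 multiplications (7^6, after padding to 64x64). Strassen reduces 8 recursive multiplications to 7 at each level.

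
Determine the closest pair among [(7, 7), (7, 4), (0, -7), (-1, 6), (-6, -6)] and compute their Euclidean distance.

Computing all pairwise distances among 5 points:

d((7, 7), (7, 4)) = 3.0 <-- minimum
d((7, 7), (0, -7)) = 15.6525
d((7, 7), (-1, 6)) = 8.0623
d((7, 7), (-6, -6)) = 18.3848
d((7, 4), (0, -7)) = 13.0384
d((7, 4), (-1, 6)) = 8.2462
d((7, 4), (-6, -6)) = 16.4012
d((0, -7), (-1, 6)) = 13.0384
d((0, -7), (-6, -6)) = 6.0828
d((-1, 6), (-6, -6)) = 13.0

Closest pair: (7, 7) and (7, 4) with distance 3.0

The closest pair is (7, 7) and (7, 4) with Euclidean distance 3.0. For 5 points, brute-force pairwise comparison is shown above. For large n, the divide-and-conquer algorithm (sort by x, recurse on halves, check the dividing strip) achieves O(n log n).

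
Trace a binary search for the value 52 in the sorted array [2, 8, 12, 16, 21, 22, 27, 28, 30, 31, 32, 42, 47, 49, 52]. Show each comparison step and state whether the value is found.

Binary search for 52 in [2, 8, 12, 16, 21, 22, 27, 28, 30, 31, 32, 42, 47, 49, 52]:

lo=0, hi=14, mid=7, arr[mid]=28 -> 28 < 52, search right half
lo=8, hi=14, mid=11, arr[mid]=42 -> 42 < 52, search right half
lo=12, hi=14, mid=13, arr[mid]=49 -> 49 < 52, search right half
lo=14, hi=14, mid=14, arr[mid]=52 -> Found target at index 14!

Binary search finds 52 at index 14 after 4 comparisons. The search repeatedly halves the search space by comparing with the middle element.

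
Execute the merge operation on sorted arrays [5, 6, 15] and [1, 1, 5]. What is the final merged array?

Merging process:

Compare 5 vs 1: take 1 from right. Merged: [1]
Compare 5 vs 1: take 1 from right. Merged: [1, 1]
Compare 5 vs 5: take 5 from left. Merged: [1, 1, 5]
Compare 6 vs 5: take 5 from right. Merged: [1, 1, 5, 5]
Append remaining from left: [6, 15]. Merged: [1, 1, 5, 5, 6, 15]

Final merged array: [1, 1, 5, 5, 6, 15]
Total comparisons: 4

The merged array is [1, 1, 5, 5, 6, 15], requiring 4 comparisons. The merge step runs in O(n) time where n is the total number of elements.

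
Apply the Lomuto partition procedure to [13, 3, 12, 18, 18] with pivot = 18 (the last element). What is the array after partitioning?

Lomuto partition with pivot = 18:

Initial array: [13, 3, 12, 18, 18]

arr[0]=13 <= 18: swap with position 0, array becomes [13, 3, 12, 18, 18]
arr[1]=3 <= 18: swap with position 1, array becomes [13, 3, 12, 18, 18]
arr[2]=12 <= 18: swap with position 2, array becomes [13, 3, 12, 18, 18]
arr[3]=18 <= 18: swap with position 3, array becomes [13, 3, 12, 18, 18]

Place pivot at position 4: [13, 3, 12, 18, 18]
Pivot position: 4

After partitioning with pivot 18, the array becomes [13, 3, 12, 18, 18]. The pivot is placed at index 4. All elements to the left of the pivot are <= 18, and all elements to the right are > 18.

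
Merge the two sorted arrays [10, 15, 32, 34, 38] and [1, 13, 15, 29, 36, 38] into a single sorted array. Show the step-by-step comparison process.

Merging process:

Compare 10 vs 1: take 1 from right. Merged: [1]
Compare 10 vs 13: take 10 from left. Merged: [1, 10]
Compare 15 vs 13: take 13 from right. Merged: [1, 10, 13]
Compare 15 vs 15: take 15 from left. Merged: [1, 10, 13, 15]
Compare 32 vs 15: take 15 from right. Merged: [1, 10, 13, 15, 15]
Compare 32 vs 29: take 29 from right. Merged: [1, 10, 13, 15, 15, 29]
Compare 32 vs 36: take 32 from left. Merged: [1, 10, 13, 15, 15, 29, 32]
Compare 34 vs 36: take 34 from left. Merged: [1, 10, 13, 15, 15, 29, 32, 34]
Compare 38 vs 36: take 36 from right. Merged: [1, 10, 13, 15, 15, 29, 32, 34, 36]
Compare 38 vs 38: take 38 from left. Merged: [1, 10, 13, 15, 15, 29, 32, 34, 36, 38]
Append remaining from right: [38]. Merged: [1, 10, 13, 15, 15, 29, 32, 34, 36, 38, 38]

Final merged array: [1, 10, 13, 15, 15, 29, 32, 34, 36, 38, 38]
Total comparisons: 10

The merged array is [1, 10, 13, 15, 15, 29, 32, 34, 36, 38, 38], requiring 10 comparisons. The merge step runs in O(n) time where n is the total number of elements.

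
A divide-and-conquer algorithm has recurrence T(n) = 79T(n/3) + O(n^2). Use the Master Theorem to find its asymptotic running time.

Master Theorem for T(n) = 79T(n/3) + O(n^2):

a = 79, b = 3, c = 2
log_b(a) = log_3(79) = 3.9772

Case 1: c = 2 < log_3(79) = 3.9772
T(n) = O(n^(log_3 79))

For T(n) = 79T(n/3) + O(n^2): log_3(79) = 3.9772. This is Case 1 of the Master Theorem (c < log_b(a), work dominated by leaves), giving O(n^(log_3 79)).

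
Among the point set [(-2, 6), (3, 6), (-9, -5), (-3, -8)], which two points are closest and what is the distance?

Computing all pairwise distances among 4 points:

d((-2, 6), (3, 6)) = 5.0 <-- minimum
d((-2, 6), (-9, -5)) = 13.0384
d((-2, 6), (-3, -8)) = 14.0357
d((3, 6), (-9, -5)) = 16.2788
d((3, 6), (-3, -8)) = 15.2315
d((-9, -5), (-3, -8)) = 6.7082

Closest pair: (-2, 6) and (3, 6) with distance 5.0

The closest pair is (-2, 6) and (3, 6) with Euclidean distance 5.0. For 4 points, brute-force pairwise comparison is shown above. For large n, the divide-and-conquer algorithm (sort by x, recurse on halves, check the dividing strip) achieves O(n log n).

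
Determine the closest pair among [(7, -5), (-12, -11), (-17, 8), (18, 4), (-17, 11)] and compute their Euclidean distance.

Computing all pairwise distances among 5 points:

d((7, -5), (-12, -11)) = 19.9249
d((7, -5), (-17, 8)) = 27.2947
d((7, -5), (18, 4)) = 14.2127
d((7, -5), (-17, 11)) = 28.8444
d((-12, -11), (-17, 8)) = 19.6469
d((-12, -11), (18, 4)) = 33.541
d((-12, -11), (-17, 11)) = 22.561
d((-17, 8), (18, 4)) = 35.2278
d((-17, 8), (-17, 11)) = 3.0 <-- minimum
d((18, 4), (-17, 11)) = 35.6931

Closest pair: (-17, 8) and (-17, 11) with distance 3.0

The closest pair is (-17, 8) and (-17, 11) with Euclidean distance 3.0. For 5 points, brute-force pairwise comparison is shown above. For large n, the divide-and-conquer algorithm (sort by x, recurse on halves, check the dividing strip) achieves O(n log n).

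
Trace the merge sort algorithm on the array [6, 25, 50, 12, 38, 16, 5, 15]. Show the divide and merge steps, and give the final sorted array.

Merge sort trace:

Split: [6, 25, 50, 12, 38, 16, 5, 15] -> [6, 25, 50, 12] and [38, 16, 5, 15]
  Split: [6, 25, 50, 12] -> [6, 25] and [50, 12]
    Split: [6, 25] -> [6] and [25]
    Merge: [6] + [25] -> [6, 25]
    Split: [50, 12] -> [50] and [12]
    Merge: [50] + [12] -> [12, 50]
  Merge: [6, 25] + [12, 50] -> [6, 12, 25, 50]
  Split: [38, 16, 5, 15] -> [38, 16] and [5, 15]
    Split: [38, 16] -> [38] and [16]
    Merge: [38] + [16] -> [16, 38]
    Split: [5, 15] -> [5] and [15]
    Merge: [5] + [15] -> [5, 15]
  Merge: [16, 38] + [5, 15] -> [5, 15, 16, 38]
Merge: [6, 12, 25, 50] + [5, 15, 16, 38] -> [5, 6, 12, 15, 16, 25, 38, 50]

Final sorted array: [5, 6, 12, 15, 16, 25, 38, 50]

The merge sort proceeds by recursively splitting the array and merging sorted halves.
After all merges, the sorted array is [5, 6, 12, 15, 16, 25, 38, 50].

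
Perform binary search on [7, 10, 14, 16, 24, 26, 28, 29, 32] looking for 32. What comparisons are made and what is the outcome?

Binary search for 32 in [7, 10, 14, 16, 24, 26, 28, 29, 32]:

lo=0, hi=8, mid=4, arr[mid]=24 -> 24 < 32, search right half
lo=5, hi=8, mid=6, arr[mid]=28 -> 28 < 32, search right half
lo=7, hi=8, mid=7, arr[mid]=29 -> 29 < 32, search right half
lo=8, hi=8, mid=8, arr[mid]=32 -> Found target at index 8!

Binary search finds 32 at index 8 after 4 comparisons. The search repeatedly halves the search space by comparing with the middle element.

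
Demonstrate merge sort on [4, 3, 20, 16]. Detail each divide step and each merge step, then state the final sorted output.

Merge sort trace:

Split: [4, 3, 20, 16] -> [4, 3] and [20, 16]
  Split: [4, 3] -> [4] and [3]
  Merge: [4] + [3] -> [3, 4]
  Split: [20, 16] -> [20] and [16]
  Merge: [20] + [16] -> [16, 20]
Merge: [3, 4] + [16, 20] -> [3, 4, 16, 20]

Final sorted array: [3, 4, 16, 20]

The merge sort proceeds by recursively splitting the array and merging sorted halves.
After all merges, the sorted array is [3, 4, 16, 20].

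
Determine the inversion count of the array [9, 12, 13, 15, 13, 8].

Finding inversions in [9, 12, 13, 15, 13, 8]:

(0, 5): arr[0]=9 > arr[5]=8
(1, 5): arr[1]=12 > arr[5]=8
(2, 5): arr[2]=13 > arr[5]=8
(3, 4): arr[3]=15 > arr[4]=13
(3, 5): arr[3]=15 > arr[5]=8
(4, 5): arr[4]=13 > arr[5]=8

Total inversions: 6

The array has 6 inversion(s): (0,5), (1,5), (2,5), (3,4), (3,5), (4,5). Each pair (i,j) satisfies i < j and arr[i] > arr[j].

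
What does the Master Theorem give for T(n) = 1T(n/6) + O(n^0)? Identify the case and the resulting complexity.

Master Theorem for T(n) = 1T(n/6) + O(n^0):

a = 1, b = 6, c = 0
log_b(a) = log_6(1) = 0.0000

Case 2: c = 0 = log_6(1) = 0.0000
T(n) = O(n^0 log n) = O(log n)

For T(n) = 1T(n/6) + O(n^0): log_6(1) = 0.0000. This is Case 2 of the Master Theorem (c = log_b(a), equal work at all levels), giving O(log n).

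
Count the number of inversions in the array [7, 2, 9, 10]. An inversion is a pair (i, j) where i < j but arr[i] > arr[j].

Finding inversions in [7, 2, 9, 10]:

(0, 1): arr[0]=7 > arr[1]=2

Total inversions: 1

The array has 1 inversion(s): (0,1). Each pair (i,j) satisfies i < j and arr[i] > arr[j].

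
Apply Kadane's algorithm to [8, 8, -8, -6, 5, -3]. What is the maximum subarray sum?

Using Kadane's algorithm on [8, 8, -8, -6, 5, -3]:

Scanning through the array:
Position 1 (value 8): max_ending_here = 16, max_so_far = 16
Position 2 (value -8): max_ending_here = 8, max_so_far = 16
Position 3 (value -6): max_ending_here = 2, max_so_far = 16
Position 4 (value 5): max_ending_here = 7, max_so_far = 16
Position 5 (value -3): max_ending_here = 4, max_so_far = 16

Maximum subarray: [8, 8]
Maximum sum: 16

The maximum subarray is [8, 8] with sum 16. This subarray runs from index 0 to index 1.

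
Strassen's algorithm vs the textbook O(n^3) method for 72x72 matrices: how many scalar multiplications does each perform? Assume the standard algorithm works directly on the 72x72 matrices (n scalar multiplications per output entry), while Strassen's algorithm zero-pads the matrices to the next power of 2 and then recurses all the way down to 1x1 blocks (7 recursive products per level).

Matrix multiplication for 72x72 matrices:

Strassen's algorithm requires power-of-2 dimensions. Pad 72x72 to 128x128 (next power of 2).

Standard algorithm: 72^3 = 373248 multiplications
Strassen's algorithm: 7^(log2(128)) = 7^7 = 823543 multiplications
Difference: 373248 - 823543 = -450295 (Strassen uses MORE here due to padding overhead — for small or just-over-power-of-2 n, padding can outweigh the per-level savings)

Standard: 373248 multiplications (72^3). Strassen: 823543 multiplications (7^7, after padding to 128x128). Strassen reduces 8 recursive multiplications to 7 at each level.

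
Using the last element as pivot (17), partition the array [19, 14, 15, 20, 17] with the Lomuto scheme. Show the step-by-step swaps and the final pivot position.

Lomuto partition with pivot = 17:

Initial array: [19, 14, 15, 20, 17]

arr[0]=19 > 17: no swap
arr[1]=14 <= 17: swap with position 0, array becomes [14, 19, 15, 20, 17]
arr[2]=15 <= 17: swap with position 1, array becomes [14, 15, 19, 20, 17]
arr[3]=20 > 17: no swap

Place pivot at position 2: [14, 15, 17, 20, 19]
Pivot position: 2

After partitioning with pivot 17, the array becomes [14, 15, 17, 20, 19]. The pivot is placed at index 2. All elements to the left of the pivot are <= 17, and all elements to the right are > 17.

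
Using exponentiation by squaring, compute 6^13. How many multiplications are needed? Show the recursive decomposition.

Computing 6^13 by squaring (build up from 6^1; each line after the first costs one multiplication):

6^1 = 6
6^2 = (6^1)^2 = 6^2 = 36
6^3 = 6 * 6^2 = 6 * 36 = 216
6^6 = (6^3)^2 = 216^2 = 46656
6^12 = (6^6)^2 = 46656^2 = 2176782336
6^13 = 6 * 6^12 = 6 * 2176782336 = 13060694016

Result: 13060694016
Multiplications needed: 5 (5 lines after 6^1)

6^13 = 13060694016. Using exponentiation by squaring, this requires 5 multiplications. The key idea: if the exponent is even, square the half-power; if odd, multiply by the base once.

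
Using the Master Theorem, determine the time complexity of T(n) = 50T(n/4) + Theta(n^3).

Master Theorem for T(n) = 50T(n/4) + O(n^3):

a = 50, b = 4, c = 3
log_b(a) = log_4(50) = 2.8219

Case 3: c = 3 > log_4(50) = 2.8219
T(n) = O(n^3) = O(n^3)

For T(n) = 50T(n/4) + O(n^3): log_4(50) = 2.8219. This is Case 3 of the Master Theorem (c > log_b(a), work dominated by root), giving O(n^3).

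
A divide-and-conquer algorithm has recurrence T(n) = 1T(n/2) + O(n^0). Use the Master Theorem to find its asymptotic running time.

Master Theorem for T(n) = 1T(n/2) + O(n^0):

a = 1, b = 2, c = 0
log_b(a) = log_2(1) = 0.0000

Case 2: c = 0 = log_2(1) = 0.0000
T(n) = O(n^0 log n) = O(log n)

For T(n) = 1T(n/2) + O(n^0): log_2(1) = 0.0000. This is Case 2 of the Master Theorem (c = log_b(a), equal work at all levels), giving O(log n).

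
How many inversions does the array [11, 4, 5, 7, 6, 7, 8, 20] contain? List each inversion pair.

Finding inversions in [11, 4, 5, 7, 6, 7, 8, 20]:

(0, 1): arr[0]=11 > arr[1]=4
(0, 2): arr[0]=11 > arr[2]=5
(0, 3): arr[0]=11 > arr[3]=7
(0, 4): arr[0]=11 > arr[4]=6
(0, 5): arr[0]=11 > arr[5]=7
(0, 6): arr[0]=11 > arr[6]=8
(3, 4): arr[3]=7 > arr[4]=6

Total inversions: 7

The array has 7 inversion(s): (0,1), (0,2), (0,3), (0,4), (0,5), (0,6), (3,4). Each pair (i,j) satisfies i < j and arr[i] > arr[j].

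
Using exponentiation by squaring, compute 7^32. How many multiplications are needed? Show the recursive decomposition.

Computing 7^32 by squaring (build up from 7^1; each line after the first costs one multiplication):

7^1 = 7
7^2 = (7^1)^2 = 7^2 = 49
7^4 = (7^2)^2 = 49^2 = 2401
7^8 = (7^4)^2 = 2401^2 = 5764801
7^16 = (7^8)^2 = 5764801^2 = 33232930569601
7^32 = (7^16)^2 = 33232930569601^2 = 1104427674243920646305299201

Result: 1104427674243920646305299201
Multiplications needed: 5 (5 lines after 7^1)

7^32 = 1104427674243920646305299201. Using exponentiation by squaring, this requires 5 multiplications. The key idea: if the exponent is even, square the half-power; if odd, multiply by the base once.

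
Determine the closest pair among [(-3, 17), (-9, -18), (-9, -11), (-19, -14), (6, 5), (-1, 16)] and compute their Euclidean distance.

Computing all pairwise distances among 6 points:

d((-3, 17), (-9, -18)) = 35.5106
d((-3, 17), (-9, -11)) = 28.6356
d((-3, 17), (-19, -14)) = 34.8855
d((-3, 17), (6, 5)) = 15.0
d((-3, 17), (-1, 16)) = 2.2361 <-- minimum
d((-9, -18), (-9, -11)) = 7.0
d((-9, -18), (-19, -14)) = 10.7703
d((-9, -18), (6, 5)) = 27.4591
d((-9, -18), (-1, 16)) = 34.9285
d((-9, -11), (-19, -14)) = 10.4403
d((-9, -11), (6, 5)) = 21.9317
d((-9, -11), (-1, 16)) = 28.1603
d((-19, -14), (6, 5)) = 31.4006
d((-19, -14), (-1, 16)) = 34.9857
d((6, 5), (-1, 16)) = 13.0384

Closest pair: (-3, 17) and (-1, 16) with distance 2.2361

The closest pair is (-3, 17) and (-1, 16) with Euclidean distance 2.2361. For 6 points, brute-force pairwise comparison is shown above. For large n, the divide-and-conquer algorithm (sort by x, recurse on halves, check the dividing strip) achieves O(n log n).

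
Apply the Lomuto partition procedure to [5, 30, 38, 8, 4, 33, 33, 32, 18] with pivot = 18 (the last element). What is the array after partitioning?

Lomuto partition with pivot = 18:

Initial array: [5, 30, 38, 8, 4, 33, 33, 32, 18]

arr[0]=5 <= 18: swap with position 0, array becomes [5, 30, 38, 8, 4, 33, 33, 32, 18]
arr[1]=30 > 18: no swap
arr[2]=38 > 18: no swap
arr[3]=8 <= 18: swap with position 1, array becomes [5, 8, 38, 30, 4, 33, 33, 32, 18]
arr[4]=4 <= 18: swap with position 2, array becomes [5, 8, 4, 30, 38, 33, 33, 32, 18]
arr[5]=33 > 18: no swap
arr[6]=33 > 18: no swap
arr[7]=32 > 18: no swap

Place pivot at position 3: [5, 8, 4, 18, 38, 33, 33, 32, 30]
Pivot position: 3

After partitioning with pivot 18, the array becomes [5, 8, 4, 18, 38, 33, 33, 32, 30]. The pivot is placed at index 3. All elements to the left of the pivot are <= 18, and all elements to the right are > 18.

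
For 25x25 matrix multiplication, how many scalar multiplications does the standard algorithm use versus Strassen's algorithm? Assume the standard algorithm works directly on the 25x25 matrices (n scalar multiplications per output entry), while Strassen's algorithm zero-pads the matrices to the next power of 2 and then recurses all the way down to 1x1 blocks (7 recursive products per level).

Matrix multiplication for 25x25 matrices:

Strassen's algorithm requires power-of-2 dimensions. Pad 25x25 to 32x32 (next power of 2).

Standard algorithm: 25^3 = 15625 multiplications
Strassen's algorithm: 7^(log2(32)) = 7^5 = 16807 multiplications
Difference: 15625 - 16807 = -1182 (Strassen uses MORE here due to padding overhead — for small or just-over-power-of-2 n, padding can outweigh the per-level savings)

Standard: 15625 multiplications (25^3). Strassen: 16807 multiplications (7^5, after padding to 32x32). Strassen reduces 8 recursive multiplications to 7 at each level.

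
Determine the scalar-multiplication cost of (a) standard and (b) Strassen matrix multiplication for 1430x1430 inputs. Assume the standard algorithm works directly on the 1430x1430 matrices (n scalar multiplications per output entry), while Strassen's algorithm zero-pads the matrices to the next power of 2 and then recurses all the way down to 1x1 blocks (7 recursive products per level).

Matrix multiplication for 1430x1430 matrices:

Strassen's algorithm requires power-of-2 dimensions. Pad 1430x1430 to 2048x2048 (next power of 2).

Standard algorithm: 1430^3 = 2924207000 multiplications
Strassen's algorithm: 7^(log2(2048)) = 7^11 = 1977326743 multiplications
Savings: 2924207000 - 1977326743 = 946880257 multiplications

Standard: 2924207000 multiplications (1430^3). Strassen: 1977326743 multiplications (7^11, after padding to 2048x2048). Strassen reduces 8 recursive multiplications to 7 at each level.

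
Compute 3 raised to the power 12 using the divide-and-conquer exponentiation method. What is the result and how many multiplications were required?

Computing 3^12 by squaring (build up from 3^1; each line after the first costs one multiplication):

3^1 = 3
3^2 = (3^1)^2 = 3^2 = 9
3^3 = 3 * 3^2 = 3 * 9 = 27
3^6 = (3^3)^2 = 27^2 = 729
3^12 = (3^6)^2 = 729^2 = 531441

Result: 531441
Multiplications needed: 4 (4 lines after 3^1)

3^12 = 531441. Using exponentiation by squaring, this requires 4 multiplications. The key idea: if the exponent is even, square the half-power; if odd, multiply by the base once.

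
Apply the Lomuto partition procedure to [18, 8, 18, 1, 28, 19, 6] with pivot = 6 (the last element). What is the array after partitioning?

Lomuto partition with pivot = 6:

Initial array: [18, 8, 18, 1, 28, 19, 6]

arr[0]=18 > 6: no swap
arr[1]=8 > 6: no swap
arr[2]=18 > 6: no swap
arr[3]=1 <= 6: swap with position 0, array becomes [1, 8, 18, 18, 28, 19, 6]
arr[4]=28 > 6: no swap
arr[5]=19 > 6: no swap

Place pivot at position 1: [1, 6, 18, 18, 28, 19, 8]
Pivot position: 1

After partitioning with pivot 6, the array becomes [1, 6, 18, 18, 28, 19, 8]. The pivot is placed at index 1. All elements to the left of the pivot are <= 6, and all elements to the right are > 6.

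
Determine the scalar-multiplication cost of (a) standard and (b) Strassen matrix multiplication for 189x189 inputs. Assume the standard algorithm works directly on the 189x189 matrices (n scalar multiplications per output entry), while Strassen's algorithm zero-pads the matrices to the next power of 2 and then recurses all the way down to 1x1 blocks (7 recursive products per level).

Matrix multiplication for 189x189 matrices:

Strassen's algorithm requires power-of-2 dimensions. Pad 189x189 to 256x256 (next power of 2).

Standard algorithm: 189^3 = 6751269 multiplications
Strassen's algorithm: 7^(log2(256)) = 7^8 = 5764801 multiplications
Savings: 6751269 - 5764801 = 986468 multiplications

Standard: 6751269 multiplications (189^3). Strassen: 5764801 multiplications (7^8, after padding to 256x256). Strassen reduces 8 recursive multiplications to 7 at each level.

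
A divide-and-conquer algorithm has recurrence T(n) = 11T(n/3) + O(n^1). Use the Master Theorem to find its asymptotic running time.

Master Theorem for T(n) = 11T(n/3) + O(n^1):

a = 11, b = 3, c = 1
log_b(a) = log_3(11) = 2.1827

Case 1: c = 1 < log_3(11) = 2.1827
T(n) = O(n^(log_3 11))

For T(n) = 11T(n/3) + O(n^1): log_3(11) = 2.1827. This is Case 1 of the Master Theorem (c < log_b(a), work dominated by leaves), giving O(n^(log_3 11)).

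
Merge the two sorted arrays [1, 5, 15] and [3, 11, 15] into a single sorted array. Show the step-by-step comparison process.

Merging process:

Compare 1 vs 3: take 1 from left. Merged: [1]
Compare 5 vs 3: take 3 from right. Merged: [1, 3]
Compare 5 vs 11: take 5 from left. Merged: [1, 3, 5]
Compare 15 vs 11: take 11 from right. Merged: [1, 3, 5, 11]
Compare 15 vs 15: take 15 from left. Merged: [1, 3, 5, 11, 15]
Append remaining from right: [15]. Merged: [1, 3, 5, 11, 15, 15]

Final merged array: [1, 3, 5, 11, 15, 15]
Total comparisons: 5

The merged array is [1, 3, 5, 11, 15, 15], requiring 5 comparisons. The merge step runs in O(n) time where n is the total number of elements.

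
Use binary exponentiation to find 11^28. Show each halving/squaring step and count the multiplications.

Computing 11^28 by squaring (build up from 11^1; each line after the first costs one multiplication):

11^1 = 11
11^2 = (11^1)^2 = 11^2 = 121
11^3 = 11 * 11^2 = 11 * 121 = 1331
11^6 = (11^3)^2 = 1331^2 = 1771561
11^7 = 11 * 11^6 = 11 * 1771561 = 19487171
11^14 = (11^7)^2 = 19487171^2 = 379749833583241
11^28 = (11^14)^2 = 379749833583241^2 = 144209936106499234037676064081

Result: 144209936106499234037676064081
Multiplications needed: 6 (6 lines after 11^1)

11^28 = 144209936106499234037676064081. Using exponentiation by squaring, this requires 6 multiplications. The key idea: if the exponent is even, square the half-power; if odd, multiply by the base once.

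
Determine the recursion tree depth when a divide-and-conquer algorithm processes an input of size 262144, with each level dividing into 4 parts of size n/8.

For divide and conquer with division factor 8:

Problem sizes at each level:
Level 0: 262144
Level 1: 32768
Level 2: 4096
Level 3: 512
Level 4: 64
Level 5: 8
Level 6: 1

The root is level 0 and the size-1 base case is level 6 (the tree spans levels 0 through 6, i.e. 7 levels counting the root), so the depth is the number of divisions: log_8(262144) = 6

The recursion tree depth is log_8(262144) = 6. At each level, the problem size is divided by 8, so it takes 6 divisions to reduce to a base case of size 1. The algorithm makes 4 recursive calls at each level.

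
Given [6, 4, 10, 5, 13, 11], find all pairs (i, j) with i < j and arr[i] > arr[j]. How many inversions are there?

Finding inversions in [6, 4, 10, 5, 13, 11]:

(0, 1): arr[0]=6 > arr[1]=4
(0, 3): arr[0]=6 > arr[3]=5
(2, 3): arr[2]=10 > arr[3]=5
(4, 5): arr[4]=13 > arr[5]=11

Total inversions: 4

The array has 4 inversion(s): (0,1), (0,3), (2,3), (4,5). Each pair (i,j) satisfies i < j and arr[i] > arr[j].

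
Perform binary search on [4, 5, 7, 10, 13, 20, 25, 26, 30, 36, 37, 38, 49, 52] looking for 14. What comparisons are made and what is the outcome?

Binary search for 14 in [4, 5, 7, 10, 13, 20, 25, 26, 30, 36, 37, 38, 49, 52]:

lo=0, hi=13, mid=6, arr[mid]=25 -> 25 > 14, search left half
lo=0, hi=5, mid=2, arr[mid]=7 -> 7 < 14, search right half
lo=3, hi=5, mid=4, arr[mid]=13 -> 13 < 14, search right half
lo=5, hi=5, mid=5, arr[mid]=20 -> 20 > 14, search left half
lo=5 > hi=4, target 14 not found

Binary search determines that 14 is not in the array after 4 comparisons. The search space was exhausted without finding the target.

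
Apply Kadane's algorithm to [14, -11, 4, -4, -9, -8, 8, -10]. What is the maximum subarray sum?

Using Kadane's algorithm on [14, -11, 4, -4, -9, -8, 8, -10]:

Scanning through the array:
Position 1 (value -11): max_ending_here = 3, max_so_far = 14
Position 2 (value 4): max_ending_here = 7, max_so_far = 14
Position 3 (value -4): max_ending_here = 3, max_so_far = 14
Position 4 (value -9): max_ending_here = -6, max_so_far = 14
Position 5 (value -8): max_ending_here = -8, max_so_far = 14
Position 6 (value 8): max_ending_here = 8, max_so_far = 14
Position 7 (value -10): max_ending_here = -2, max_so_far = 14

Maximum subarray: [14]
Maximum sum: 14

The maximum subarray is [14] with sum 14. This subarray runs from index 0 to index 0.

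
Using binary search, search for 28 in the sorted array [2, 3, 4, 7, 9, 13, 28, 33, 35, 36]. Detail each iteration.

Binary search for 28 in [2, 3, 4, 7, 9, 13, 28, 33, 35, 36]:

lo=0, hi=9, mid=4, arr[mid]=9 -> 9 < 28, search right half
lo=5, hi=9, mid=7, arr[mid]=33 -> 33 > 28, search left half
lo=5, hi=6, mid=5, arr[mid]=13 -> 13 < 28, search right half
lo=6, hi=6, mid=6, arr[mid]=28 -> Found target at index 6!

Binary search finds 28 at index 6 after 4 comparisons. The search repeatedly halves the search space by comparing with the middle element.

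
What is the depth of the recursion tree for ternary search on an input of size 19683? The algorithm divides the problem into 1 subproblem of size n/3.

For divide and conquer with division factor 3:

Problem sizes at each level:
Level 0: 19683
Level 1: 6561
Level 2: 2187
Level 3: 729
Level 4: 243
Level 5: 81
Level 6: 27
Level 7: 9
Level 8: 3
Level 9: 1

The root is level 0 and the size-1 base case is level 9 (the tree spans levels 0 through 9, i.e. 10 levels counting the root), so the depth is the number of divisions: log_3(19683) = 9

The recursion tree depth is log_3(19683) = 9. At each level, the problem size is divided by 3, so it takes 9 divisions to reduce to a base case of size 1. The algorithm makes 1 recursive call at each level.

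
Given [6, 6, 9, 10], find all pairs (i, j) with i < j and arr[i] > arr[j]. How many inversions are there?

Finding inversions in [6, 6, 9, 10]:


Total inversions: 0

The array has 0 inversions. It is already sorted.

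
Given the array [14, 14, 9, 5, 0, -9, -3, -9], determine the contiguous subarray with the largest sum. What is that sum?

Using Kadane's algorithm on [14, 14, 9, 5, 0, -9, -3, -9]:

Scanning through the array:
Position 1 (value 14): max_ending_here = 28, max_so_far = 28
Position 2 (value 9): max_ending_here = 37, max_so_far = 37
Position 3 (value 5): max_ending_here = 42, max_so_far = 42
Position 4 (value 0): max_ending_here = 42, max_so_far = 42
Position 5 (value -9): max_ending_here = 33, max_so_far = 42
Position 6 (value -3): max_ending_here = 30, max_so_far = 42
Position 7 (value -9): max_ending_here = 21, max_so_far = 42

Maximum subarray: [14, 14, 9, 5]
Maximum sum: 42

The maximum subarray is [14, 14, 9, 5] with sum 42. This subarray runs from index 0 to index 3.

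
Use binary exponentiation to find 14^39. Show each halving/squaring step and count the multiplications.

Computing 14^39 by squaring (build up from 14^1; each line after the first costs one multiplication):

14^1 = 14
14^2 = (14^1)^2 = 14^2 = 196
14^4 = (14^2)^2 = 196^2 = 38416
14^8 = (14^4)^2 = 38416^2 = 1475789056
14^9 = 14 * 14^8 = 14 * 1475789056 = 20661046784
14^18 = (14^9)^2 = 20661046784^2 = 426878854210636742656
14^19 = 14 * 14^18 = 14 * 426878854210636742656 = 5976303958948914397184
14^38 = (14^19)^2 = 5976303958948914397184^2 = 35716209009748467500288285041727074107129856
14^39 = 14 * 14^38 = 14 * 35716209009748467500288285041727074107129856 = 500026926136478545004035990584179037499817984

Result: 500026926136478545004035990584179037499817984
Multiplications needed: 8 (8 lines after 14^1)

14^39 = 500026926136478545004035990584179037499817984. Using exponentiation by squaring, this requires 8 multiplications. The key idea: if the exponent is even, square the half-power; if odd, multiply by the base once.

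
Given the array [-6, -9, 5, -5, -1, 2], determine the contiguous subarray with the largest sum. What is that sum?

Using Kadane's algorithm on [-6, -9, 5, -5, -1, 2]:

Scanning through the array:
Position 1 (value -9): max_ending_here = -9, max_so_far = -6
Position 2 (value 5): max_ending_here = 5, max_so_far = 5
Position 3 (value -5): max_ending_here = 0, max_so_far = 5
Position 4 (value -1): max_ending_here = -1, max_so_far = 5
Position 5 (value 2): max_ending_here = 2, max_so_far = 5

Maximum subarray: [5]
Maximum sum: 5

The maximum subarray is [5] with sum 5. This subarray runs from index 2 to index 2.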